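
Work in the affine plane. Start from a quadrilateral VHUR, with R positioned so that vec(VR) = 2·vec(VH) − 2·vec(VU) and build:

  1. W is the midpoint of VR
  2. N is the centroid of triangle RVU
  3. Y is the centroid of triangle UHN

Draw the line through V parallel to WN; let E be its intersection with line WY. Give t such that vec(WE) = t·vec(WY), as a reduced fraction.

Assign V = (0, 0), H = (1, 0), U = (0, 1), R = (2, -2) — the answer is frame-independent, so this choice is without loss of generality.
1. W is the midpoint of VR ⇒ W = (1, -1)
2. N is the centroid of triangle RVU ⇒ N = (2/3, -1/3)
3. Y is the centroid of triangle UHN ⇒ Y = (5/9, 2/9)
through V parallel to WN: direction (-1/3, 2/3); meets WY at E = (7/3, -14/3)
E = W + t·(Y−W) with t = -3

t = -3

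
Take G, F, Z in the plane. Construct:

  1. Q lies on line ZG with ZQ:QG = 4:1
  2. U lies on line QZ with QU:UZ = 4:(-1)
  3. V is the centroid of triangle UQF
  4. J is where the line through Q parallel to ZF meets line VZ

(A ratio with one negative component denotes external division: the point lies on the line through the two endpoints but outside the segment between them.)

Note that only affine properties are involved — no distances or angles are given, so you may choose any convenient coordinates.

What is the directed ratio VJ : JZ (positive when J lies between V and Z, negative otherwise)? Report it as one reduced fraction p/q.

VJ:JZ = -7/9

Set G = (0, 0), F = (1, 0), Z = (0, 1); any affine frame gives the same invariant.
1. Q lies on line ZG with ZQ:QG = 4:1 ⇒ Q = (0, 1/5)
2. U lies on line QZ with QU:UZ = 4:(-1) ⇒ U = (0, 19/15)
3. V is the centroid of triangle UQF ⇒ V = (1/3, 22/45)
4. J is where the line through Q parallel to ZF meets line VZ ⇒ J = (3/2, -13/10)
J = V + t·(Z−V) with t = -7/2, so VJ:JZ = t:(1−t) = -7/2:9/2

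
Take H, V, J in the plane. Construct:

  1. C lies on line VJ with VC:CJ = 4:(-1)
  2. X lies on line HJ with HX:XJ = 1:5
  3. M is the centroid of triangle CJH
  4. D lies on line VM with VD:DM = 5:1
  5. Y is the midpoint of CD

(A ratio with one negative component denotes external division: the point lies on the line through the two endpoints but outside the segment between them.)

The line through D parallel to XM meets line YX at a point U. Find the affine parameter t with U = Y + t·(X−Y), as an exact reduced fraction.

Assign H = (0, 0), V = (1, 0), J = (0, 1) — the answer is frame-independent, so this choice is without loss of generality.
1. C lies on line VJ with VC:CJ = 4:(-1) ⇒ C = (-1/3, 4/3)
2. X lies on line HJ with HX:XJ = 1:5 ⇒ X = (0, 1/6)
3. M is the centroid of triangle CJH ⇒ M = (-1/9, 7/9)
4. D lies on line VM with VD:DM = 5:1 ⇒ D = (2/27, 35/54)
5. Y is the midpoint of CD ⇒ Y = (-7/54, 107/108)
through D parallel to XM: direction (-1/9, 11/18); meets YX at U = (-28/27, 365/54)
U = Y + t·(X−Y) with t = -7

t = -7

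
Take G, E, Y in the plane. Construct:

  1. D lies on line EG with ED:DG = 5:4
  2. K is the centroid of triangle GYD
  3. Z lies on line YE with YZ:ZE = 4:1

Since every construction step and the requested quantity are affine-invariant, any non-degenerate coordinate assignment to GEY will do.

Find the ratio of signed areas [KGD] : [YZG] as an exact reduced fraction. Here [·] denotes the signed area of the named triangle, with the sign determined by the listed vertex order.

Choose coordinates G = (0, 0), E = (1, 0), Y = (0, 1).
1. D lies on line EG with ED:DG = 5:4 ⇒ D = (4/9, 0)
2. K is the centroid of triangle GYD ⇒ K = (4/27, 1/3)
3. Z lies on line YE with YZ:ZE = 4:1 ⇒ Z = (4/5, 1/5)
2·[KGD] = 4/27, 2·[YZG] = -4/5
[KGD]:[YZG] = 4/27:-4/5 = -5/27

[KGD]:[YZG] = -5/27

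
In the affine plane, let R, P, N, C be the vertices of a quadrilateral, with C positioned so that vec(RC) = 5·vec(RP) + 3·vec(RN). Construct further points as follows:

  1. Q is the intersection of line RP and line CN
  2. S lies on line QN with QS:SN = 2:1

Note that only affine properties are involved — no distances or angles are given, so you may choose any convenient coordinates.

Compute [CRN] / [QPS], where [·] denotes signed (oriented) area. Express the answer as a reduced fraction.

[CRN]:[QPS] = -15/7

Assign R = (0, 0), P = (1, 0), N = (0, 1), C = (5, 3) — the answer is frame-independent, so this choice is without loss of generality.
1. Q is the intersection of line RP and line CN ⇒ Q = (-5/2, 0)
2. S lies on line QN with QS:SN = 2:1 ⇒ S = (-5/6, 2/3)
2·[CRN] = -5, 2·[QPS] = 7/3
[CRN]:[QPS] = -5:7/3 = -15/7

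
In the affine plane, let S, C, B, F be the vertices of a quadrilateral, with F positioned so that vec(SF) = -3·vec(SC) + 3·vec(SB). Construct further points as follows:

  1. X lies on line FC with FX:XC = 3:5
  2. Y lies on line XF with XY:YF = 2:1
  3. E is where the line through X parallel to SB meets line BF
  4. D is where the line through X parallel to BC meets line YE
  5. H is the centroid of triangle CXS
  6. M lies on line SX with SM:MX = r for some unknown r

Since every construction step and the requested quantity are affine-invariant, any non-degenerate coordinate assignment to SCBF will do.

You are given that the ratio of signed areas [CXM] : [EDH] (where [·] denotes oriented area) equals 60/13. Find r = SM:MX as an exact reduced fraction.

r = 5/4

Choose coordinates S = (0, 0), C = (1, 0), B = (0, 1), F = (-3, 3).
1. X lies on line FC with FX:XC = 3:5 ⇒ X = (-3/2, 15/8)
2. Y lies on line XF with XY:YF = 2:1 ⇒ Y = (-5/2, 21/8)
3. E is where the line through X parallel to SB meets line BF ⇒ E = (-3/2, 2)
4. D is where the line through X parallel to BC meets line YE ⇒ D = (-11/6, 53/24)
5. H is the centroid of triangle CXS ⇒ H = (-1/6, 5/8)
6. With SM:MX = r, write λ = r/(r+1) so M = S + λ·(X−S); M is affine-linear in λ
Every point depending on M is an affine combination of M and λ-independent points, so each such coordinate is linear in λ; the λ² term in each signed area is a multiple of (X−S)×(X−S) = 0, so 2·[CXM] and 2·[EDH] are each linear in λ. Evaluating at λ=0 and λ=1:
  2·[CXM] = -15/8·λ + 15/8,   2·[EDH] = 13/72
So [CXM]:[EDH] = (-15/8·λ + 15/8) / (13/72). Setting this equal to 60/13:
  -15/8·λ + 15/8 = 60/13·(13/72)  ⇒  λ = 5/9
Then r = λ/(1−λ) = (5/9)/(4/9) = 5/4. Check: with r = 5/4, M = (-5/6, 25/24) and [CXM]:[EDH] = 60/13 as required.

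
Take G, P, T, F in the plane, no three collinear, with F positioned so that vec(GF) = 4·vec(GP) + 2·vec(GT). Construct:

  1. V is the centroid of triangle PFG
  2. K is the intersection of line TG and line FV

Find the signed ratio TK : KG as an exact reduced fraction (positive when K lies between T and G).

Work in coordinates with G = (0, 0), P = (1, 0), T = (0, 1), F = (4, 2).
1. V is the centroid of triangle PFG ⇒ V = (5/3, 2/3)
2. K is the intersection of line TG and line FV ⇒ K = (0, -2/7)
K = T + t·(G−T) with t = 9/7, so TK:KG = t:(1−t) = 9/7:-2/7

TK:KG = -9/2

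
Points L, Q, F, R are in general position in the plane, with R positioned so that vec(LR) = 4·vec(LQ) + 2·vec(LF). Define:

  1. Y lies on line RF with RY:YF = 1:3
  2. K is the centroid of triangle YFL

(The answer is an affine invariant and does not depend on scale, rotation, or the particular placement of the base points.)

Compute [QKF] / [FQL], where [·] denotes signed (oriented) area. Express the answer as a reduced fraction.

[QKF]:[FQL] = -11/12

Work in coordinates with L = (0, 0), Q = (1, 0), F = (0, 1), R = (4, 2).
1. Y lies on line RF with RY:YF = 1:3 ⇒ Y = (3, 7/4)
2. K is the centroid of triangle YFL ⇒ K = (1, 11/12)
2·[QKF] = 11/12, 2·[FQL] = -1
[QKF]:[FQL] = 11/12:-1 = -11/12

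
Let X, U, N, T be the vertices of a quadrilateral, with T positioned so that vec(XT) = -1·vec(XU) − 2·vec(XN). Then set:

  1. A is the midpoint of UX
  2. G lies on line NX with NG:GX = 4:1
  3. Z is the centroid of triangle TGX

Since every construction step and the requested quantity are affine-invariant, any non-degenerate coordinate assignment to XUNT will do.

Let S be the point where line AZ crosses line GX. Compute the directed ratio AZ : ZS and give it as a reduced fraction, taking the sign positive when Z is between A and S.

Assign X = (0, 0), U = (1, 0), N = (0, 1), T = (-1, -2) — the answer is frame-independent, so this choice is without loss of generality.
1. A is the midpoint of UX ⇒ A = (1/2, 0)
2. G lies on line NX with NG:GX = 4:1 ⇒ G = (0, 1/5)
3. Z is the centroid of triangle TGX ⇒ Z = (-1/3, -3/5)
line AZ meets GX at S = (0, -9/25)
Z = A + t·(S−A) with t = 5/3, so AZ:ZS = 5/3:-2/3

AZ:ZS = -5/2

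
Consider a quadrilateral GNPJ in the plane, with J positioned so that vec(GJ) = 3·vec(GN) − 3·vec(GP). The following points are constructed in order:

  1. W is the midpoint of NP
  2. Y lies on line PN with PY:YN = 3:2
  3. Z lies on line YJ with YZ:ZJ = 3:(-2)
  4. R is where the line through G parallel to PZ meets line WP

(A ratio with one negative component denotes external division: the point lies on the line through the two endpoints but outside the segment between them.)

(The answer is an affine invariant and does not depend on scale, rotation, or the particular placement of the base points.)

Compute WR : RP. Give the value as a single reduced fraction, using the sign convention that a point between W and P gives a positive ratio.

Choose coordinates G = (0, 0), N = (1, 0), P = (0, 1), J = (3, -3).
1. W is the midpoint of NP ⇒ W = (1/2, 1/2)
2. Y lies on line PN with PY:YN = 3:2 ⇒ Y = (3/5, 2/5)
3. Z lies on line YJ with YZ:ZJ = 3:(-2) ⇒ Z = (39/5, -49/5)
4. R is where the line through G parallel to PZ meets line WP ⇒ R = (-13/5, 18/5)
R = W + t·(P−W) with t = 31/5, so WR:RP = t:(1−t) = 31/5:-26/5

WR:RP = -31/26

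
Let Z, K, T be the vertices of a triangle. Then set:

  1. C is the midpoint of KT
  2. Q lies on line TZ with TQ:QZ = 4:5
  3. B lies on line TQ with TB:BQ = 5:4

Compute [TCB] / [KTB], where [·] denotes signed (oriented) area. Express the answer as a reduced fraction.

Set Z = (0, 0), K = (1, 0), T = (0, 1); any affine frame gives the same invariant.
1. C is the midpoint of KT ⇒ C = (1/2, 1/2)
2. Q lies on line TZ with TQ:QZ = 4:5 ⇒ Q = (0, 5/9)
3. B lies on line TQ with TB:BQ = 5:4 ⇒ B = (0, 61/81)
2·[TCB] = -10/81, 2·[KTB] = 20/81
[TCB]:[KTB] = -10/81:20/81 = -1/2

[TCB]:[KTB] = -1/2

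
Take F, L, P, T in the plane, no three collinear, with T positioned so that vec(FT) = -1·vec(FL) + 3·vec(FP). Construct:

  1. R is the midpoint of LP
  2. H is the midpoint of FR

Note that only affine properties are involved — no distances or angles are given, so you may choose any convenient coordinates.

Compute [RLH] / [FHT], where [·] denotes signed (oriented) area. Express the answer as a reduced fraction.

Set F = (0, 0), L = (1, 0), P = (0, 1), T = (-1, 3); any affine frame gives the same invariant.
1. R is the midpoint of LP ⇒ R = (1/2, 1/2)
2. H is the midpoint of FR ⇒ H = (1/4, 1/4)
2·[RLH] = -1/4, 2·[FHT] = 1
[RLH]:[FHT] = -1/4:1 = -1/4

[RLH]:[FHT] = -1/4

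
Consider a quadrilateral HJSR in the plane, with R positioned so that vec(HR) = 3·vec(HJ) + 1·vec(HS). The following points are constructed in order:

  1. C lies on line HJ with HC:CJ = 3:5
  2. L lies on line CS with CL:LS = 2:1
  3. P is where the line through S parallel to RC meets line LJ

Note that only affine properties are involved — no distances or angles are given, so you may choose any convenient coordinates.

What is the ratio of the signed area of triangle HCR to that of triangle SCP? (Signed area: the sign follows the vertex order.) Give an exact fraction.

[HCR]:[SCP] = -63/40

Assign H = (0, 0), J = (1, 0), S = (0, 1), R = (3, 1) — the answer is frame-independent, so this choice is without loss of generality.
1. C lies on line HJ with HC:CJ = 3:5 ⇒ C = (3/8, 0)
2. L lies on line CS with CL:LS = 2:1 ⇒ L = (1/8, 2/3)
3. P is where the line through S parallel to RC meets line LJ ⇒ P = (-5/24, 58/63)
2·[HCR] = 3/8, 2·[SCP] = -5/21
[HCR]:[SCP] = 3/8:-5/21 = -63/40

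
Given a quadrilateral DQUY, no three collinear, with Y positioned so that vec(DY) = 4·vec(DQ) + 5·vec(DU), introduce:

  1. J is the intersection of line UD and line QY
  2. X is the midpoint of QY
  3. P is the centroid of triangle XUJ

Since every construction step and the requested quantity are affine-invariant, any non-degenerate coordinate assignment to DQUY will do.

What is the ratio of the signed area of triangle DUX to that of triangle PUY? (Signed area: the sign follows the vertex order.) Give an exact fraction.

[DUX]:[PUY] = 45/88

Choose coordinates D = (0, 0), Q = (1, 0), U = (0, 1), Y = (4, 5).
1. J is the intersection of line UD and line QY ⇒ J = (0, -5/3)
2. X is the midpoint of QY ⇒ X = (5/2, 5/2)
3. P is the centroid of triangle XUJ ⇒ P = (5/6, 11/18)
2·[DUX] = -5/2, 2·[PUY] = -44/9
[DUX]:[PUY] = -5/2:-44/9 = 45/88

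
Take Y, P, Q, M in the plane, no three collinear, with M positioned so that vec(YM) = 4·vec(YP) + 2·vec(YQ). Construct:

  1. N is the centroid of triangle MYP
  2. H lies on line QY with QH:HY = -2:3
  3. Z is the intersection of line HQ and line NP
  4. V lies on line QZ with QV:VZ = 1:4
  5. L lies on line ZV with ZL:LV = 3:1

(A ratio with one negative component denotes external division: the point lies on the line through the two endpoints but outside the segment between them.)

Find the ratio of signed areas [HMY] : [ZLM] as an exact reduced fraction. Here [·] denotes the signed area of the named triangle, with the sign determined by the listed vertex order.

[HMY]:[ZLM] = 5/2

Set Y = (0, 0), P = (1, 0), Q = (0, 1), M = (4, 2); any affine frame gives the same invariant.
1. N is the centroid of triangle MYP ⇒ N = (5/3, 2/3)
2. H lies on line QY with QH:HY = -2:3 ⇒ H = (0, 3)
3. Z is the intersection of line HQ and line NP ⇒ Z = (0, -1)
4. V lies on line QZ with QV:VZ = 1:4 ⇒ V = (0, 3/5)
5. L lies on line ZV with ZL:LV = 3:1 ⇒ L = (0, 1/5)
2·[HMY] = -12, 2·[ZLM] = -24/5
[HMY]:[ZLM] = -12:-24/5 = 5/2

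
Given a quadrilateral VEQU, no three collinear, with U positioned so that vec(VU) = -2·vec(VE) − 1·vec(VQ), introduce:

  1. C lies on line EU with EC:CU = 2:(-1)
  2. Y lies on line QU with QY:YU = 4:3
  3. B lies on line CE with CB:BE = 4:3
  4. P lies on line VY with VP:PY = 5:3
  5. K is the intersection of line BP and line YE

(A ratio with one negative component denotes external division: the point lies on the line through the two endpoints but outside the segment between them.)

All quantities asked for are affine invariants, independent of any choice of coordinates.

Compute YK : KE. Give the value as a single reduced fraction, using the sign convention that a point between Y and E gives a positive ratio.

YK:KE = 37/162

Choose coordinates V = (0, 0), E = (1, 0), Q = (0, 1), U = (-2, -1).
1. C lies on line EU with EC:CU = 2:(-1) ⇒ C = (-5, -2)
2. Y lies on line QU with QY:YU = 4:3 ⇒ Y = (-8/7, -1/7)
3. B lies on line CE with CB:BE = 4:3 ⇒ B = (-11/7, -6/7)
4. P lies on line VY with VP:PY = 5:3 ⇒ P = (-5/7, -5/56)
5. K is the intersection of line BP and line YE ⇒ K = (-1037/1393, -162/1393)
K = Y + t·(E−Y) with t = 37/199, so YK:KE = t:(1−t) = 37/199:162/199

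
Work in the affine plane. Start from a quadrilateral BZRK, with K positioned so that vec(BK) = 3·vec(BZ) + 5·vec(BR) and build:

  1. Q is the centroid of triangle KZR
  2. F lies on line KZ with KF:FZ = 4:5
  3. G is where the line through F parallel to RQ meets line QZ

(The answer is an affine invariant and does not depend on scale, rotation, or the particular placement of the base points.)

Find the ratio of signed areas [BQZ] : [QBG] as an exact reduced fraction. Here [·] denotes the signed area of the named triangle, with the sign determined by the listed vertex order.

[BQZ]:[QBG] = 9

Choose coordinates B = (0, 0), Z = (1, 0), R = (0, 1), K = (3, 5).
1. Q is the centroid of triangle KZR ⇒ Q = (4/3, 2)
2. F lies on line KZ with KF:FZ = 4:5 ⇒ F = (19/9, 25/9)
3. G is where the line through F parallel to RQ meets line QZ ⇒ G = (37/27, 20/9)
2·[BQZ] = -2, 2·[QBG] = -2/9
[BQZ]:[QBG] = -2:-2/9 = 9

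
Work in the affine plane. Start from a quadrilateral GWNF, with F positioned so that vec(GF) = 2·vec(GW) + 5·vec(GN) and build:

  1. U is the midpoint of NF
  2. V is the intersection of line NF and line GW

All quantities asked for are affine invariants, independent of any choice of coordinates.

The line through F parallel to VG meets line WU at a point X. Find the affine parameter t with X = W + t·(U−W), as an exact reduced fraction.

t = 5/3

Work in coordinates with G = (0, 0), W = (1, 0), N = (0, 1), F = (2, 5).
1. U is the midpoint of NF ⇒ U = (1, 3)
2. V is the intersection of line NF and line GW ⇒ V = (-1/2, 0)
through F parallel to VG: direction (1/2, 0); meets WU at X = (1, 5)
X = W + t·(U−W) with t = 5/3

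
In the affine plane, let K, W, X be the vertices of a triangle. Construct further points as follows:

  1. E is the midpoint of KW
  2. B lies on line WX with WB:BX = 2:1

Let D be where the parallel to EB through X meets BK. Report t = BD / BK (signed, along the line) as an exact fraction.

Set K = (0, 0), W = (1, 0), X = (0, 1); any affine frame gives the same invariant.
1. E is the midpoint of KW ⇒ E = (1/2, 0)
2. B lies on line WX with WB:BX = 2:1 ⇒ B = (1/3, 2/3)
through X parallel to EB: direction (-1/6, 2/3); meets BK at D = (1/6, 1/3)
D = B + t·(K−B) with t = 1/2

t = 1/2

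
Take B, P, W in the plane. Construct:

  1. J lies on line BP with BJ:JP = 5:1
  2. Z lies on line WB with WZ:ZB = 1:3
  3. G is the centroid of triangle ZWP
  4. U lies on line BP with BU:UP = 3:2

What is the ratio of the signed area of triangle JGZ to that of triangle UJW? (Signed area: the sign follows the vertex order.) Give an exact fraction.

Assign B = (0, 0), P = (1, 0), W = (0, 1) — the answer is frame-independent, so this choice is without loss of generality.
1. J lies on line BP with BJ:JP = 5:1 ⇒ J = (5/6, 0)
2. Z lies on line WB with WZ:ZB = 1:3 ⇒ Z = (0, 3/4)
3. G is the centroid of triangle ZWP ⇒ G = (1/3, 7/12)
4. U lies on line BP with BU:UP = 3:2 ⇒ U = (3/5, 0)
2·[JGZ] = 1/9, 2·[UJW] = 7/30
[JGZ]:[UJW] = 1/9:7/30 = 10/21

[JGZ]:[UJW] = 10/21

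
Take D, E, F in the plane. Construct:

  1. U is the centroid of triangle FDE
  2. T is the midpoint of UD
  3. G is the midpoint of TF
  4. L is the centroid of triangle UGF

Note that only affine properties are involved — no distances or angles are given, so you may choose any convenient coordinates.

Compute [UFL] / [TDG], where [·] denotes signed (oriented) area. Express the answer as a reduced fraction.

[UFL]:[TDG] = -1/3

Assign D = (0, 0), E = (1, 0), F = (0, 1) — the answer is frame-independent, so this choice is without loss of generality.
1. U is the centroid of triangle FDE ⇒ U = (1/3, 1/3)
2. T is the midpoint of UD ⇒ T = (1/6, 1/6)
3. G is the midpoint of TF ⇒ G = (1/12, 7/12)
4. L is the centroid of triangle UGF ⇒ L = (5/36, 23/36)
2·[UFL] = 1/36, 2·[TDG] = -1/12
[UFL]:[TDG] = 1/36:-1/12 = -1/3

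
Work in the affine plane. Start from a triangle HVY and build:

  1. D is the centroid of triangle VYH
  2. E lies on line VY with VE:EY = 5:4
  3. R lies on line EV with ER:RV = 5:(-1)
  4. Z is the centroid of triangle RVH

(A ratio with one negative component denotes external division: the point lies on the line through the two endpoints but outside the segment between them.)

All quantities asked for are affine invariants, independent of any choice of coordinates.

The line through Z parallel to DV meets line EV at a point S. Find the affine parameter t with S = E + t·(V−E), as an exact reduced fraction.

Choose coordinates H = (0, 0), V = (1, 0), Y = (0, 1).
1. D is the centroid of triangle VYH ⇒ D = (1/3, 1/3)
2. E lies on line VY with VE:EY = 5:4 ⇒ E = (4/9, 5/9)
3. R lies on line EV with ER:RV = 5:(-1) ⇒ R = (41/36, -5/36)
4. Z is the centroid of triangle RVH ⇒ Z = (77/108, -5/108)
through Z parallel to DV: direction (2/3, -1/3); meets EV at S = (149/108, -41/108)
S = E + t·(V−E) with t = 101/60

t = 101/60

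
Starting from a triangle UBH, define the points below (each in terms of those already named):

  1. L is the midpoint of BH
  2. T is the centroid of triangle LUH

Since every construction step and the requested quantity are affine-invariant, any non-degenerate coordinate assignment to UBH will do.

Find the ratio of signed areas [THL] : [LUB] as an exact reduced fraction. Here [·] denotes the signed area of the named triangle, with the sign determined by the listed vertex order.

Set U = (0, 0), B = (1, 0), H = (0, 1); any affine frame gives the same invariant.
1. L is the midpoint of BH ⇒ L = (1/2, 1/2)
2. T is the centroid of triangle LUH ⇒ T = (1/6, 1/2)
2·[THL] = -1/6, 2·[LUB] = 1/2
[THL]:[LUB] = -1/6:1/2 = -1/3

[THL]:[LUB] = -1/3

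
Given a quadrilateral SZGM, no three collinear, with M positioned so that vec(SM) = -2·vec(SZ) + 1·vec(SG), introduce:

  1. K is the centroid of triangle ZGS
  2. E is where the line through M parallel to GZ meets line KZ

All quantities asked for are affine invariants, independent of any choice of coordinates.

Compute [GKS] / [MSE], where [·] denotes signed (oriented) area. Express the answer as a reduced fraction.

[GKS]:[MSE] = -1/3

Work in coordinates with S = (0, 0), Z = (1, 0), G = (0, 1), M = (-2, 1).
1. K is the centroid of triangle ZGS ⇒ K = (1/3, 1/3)
2. E is where the line through M parallel to GZ meets line KZ ⇒ E = (-3, 2)
2·[GKS] = -1/3, 2·[MSE] = 1
[GKS]:[MSE] = -1/3:1 = -1/3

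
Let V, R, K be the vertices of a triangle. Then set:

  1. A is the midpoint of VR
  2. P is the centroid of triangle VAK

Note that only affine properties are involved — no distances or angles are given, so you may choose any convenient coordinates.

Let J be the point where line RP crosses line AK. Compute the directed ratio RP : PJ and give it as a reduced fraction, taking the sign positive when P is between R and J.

Set V = (0, 0), R = (1, 0), K = (0, 1); any affine frame gives the same invariant.
1. A is the midpoint of VR ⇒ A = (1/2, 0)
2. P is the centroid of triangle VAK ⇒ P = (1/6, 1/3)
line RP meets AK at J = (3/8, 1/4)
P = R + t·(J−R) with t = 4/3, so RP:PJ = 4/3:-1/3

RP:PJ = -4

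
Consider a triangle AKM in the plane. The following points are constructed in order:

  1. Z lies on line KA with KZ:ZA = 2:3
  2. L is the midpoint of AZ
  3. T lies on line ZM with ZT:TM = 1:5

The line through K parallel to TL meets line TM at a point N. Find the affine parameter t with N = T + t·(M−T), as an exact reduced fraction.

t = -7/15

Assign A = (0, 0), K = (1, 0), M = (0, 1) — the answer is frame-independent, so this choice is without loss of generality.
1. Z lies on line KA with KZ:ZA = 2:3 ⇒ Z = (3/5, 0)
2. L is the midpoint of AZ ⇒ L = (3/10, 0)
3. T lies on line ZM with ZT:TM = 1:5 ⇒ T = (1/2, 1/6)
through K parallel to TL: direction (-1/5, -1/6); meets TM at N = (11/15, -2/9)
N = T + t·(M−T) with t = -7/15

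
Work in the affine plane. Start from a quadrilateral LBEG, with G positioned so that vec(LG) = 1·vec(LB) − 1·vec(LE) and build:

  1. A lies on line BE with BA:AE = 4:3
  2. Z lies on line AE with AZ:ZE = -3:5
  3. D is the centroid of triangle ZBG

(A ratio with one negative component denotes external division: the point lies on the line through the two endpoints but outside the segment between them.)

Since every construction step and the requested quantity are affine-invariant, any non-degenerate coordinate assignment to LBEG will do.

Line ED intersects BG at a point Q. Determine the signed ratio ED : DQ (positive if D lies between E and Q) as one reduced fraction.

Work in coordinates with L = (0, 0), B = (1, 0), E = (0, 1), G = (1, -1).
1. A lies on line BE with BA:AE = 4:3 ⇒ A = (3/7, 4/7)
2. Z lies on line AE with AZ:ZE = -3:5 ⇒ Z = (15/14, -1/14)
3. D is the centroid of triangle ZBG ⇒ D = (43/42, -5/14)
line ED meets BG at Q = (1, -14/43)
D = E + t·(Q−E) with t = 43/42, so ED:DQ = 43/42:-1/42

ED:DQ = -43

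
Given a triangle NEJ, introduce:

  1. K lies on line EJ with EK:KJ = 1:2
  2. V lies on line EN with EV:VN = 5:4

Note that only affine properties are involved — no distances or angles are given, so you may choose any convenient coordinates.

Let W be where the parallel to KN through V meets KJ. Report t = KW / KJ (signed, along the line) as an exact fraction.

Work in coordinates with N = (0, 0), E = (1, 0), J = (0, 1).
1. K lies on line EJ with EK:KJ = 1:2 ⇒ K = (2/3, 1/3)
2. V lies on line EN with EV:VN = 5:4 ⇒ V = (4/9, 0)
through V parallel to KN: direction (-2/3, -1/3); meets KJ at W = (22/27, 5/27)
W = K + t·(J−K) with t = -2/9

t = -2/9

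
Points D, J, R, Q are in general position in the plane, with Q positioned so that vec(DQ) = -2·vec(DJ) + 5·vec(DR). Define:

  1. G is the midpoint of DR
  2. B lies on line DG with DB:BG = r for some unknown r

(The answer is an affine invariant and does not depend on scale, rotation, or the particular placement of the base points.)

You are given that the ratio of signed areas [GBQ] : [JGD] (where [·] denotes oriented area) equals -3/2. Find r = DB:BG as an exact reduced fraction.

Choose coordinates D = (0, 0), J = (1, 0), R = (0, 1), Q = (-2, 5).
1. G is the midpoint of DR ⇒ G = (0, 1/2)
2. With DB:BG = r, write λ = r/(r+1) so B = D + λ·(G−D); B is affine-linear in λ
Every point depending on B is an affine combination of B and λ-independent points, so each such coordinate is linear in λ; the λ² term in each signed area is a multiple of (G−D)×(G−D) = 0, so 2·[GBQ] and 2·[JGD] are each linear in λ. Evaluating at λ=0 and λ=1:
  2·[GBQ] = λ − 1,   2·[JGD] = 1/2
So [GBQ]:[JGD] = (λ − 1) / (1/2). Setting this equal to -3/2:
  λ − 1 = -3/2·(1/2)  ⇒  λ = 1/4
Then r = λ/(1−λ) = (1/4)/(3/4) = 1/3. Check: with r = 1/3, B = (0, 1/8) and [GBQ]:[JGD] = -3/2 as required.

r = 1/3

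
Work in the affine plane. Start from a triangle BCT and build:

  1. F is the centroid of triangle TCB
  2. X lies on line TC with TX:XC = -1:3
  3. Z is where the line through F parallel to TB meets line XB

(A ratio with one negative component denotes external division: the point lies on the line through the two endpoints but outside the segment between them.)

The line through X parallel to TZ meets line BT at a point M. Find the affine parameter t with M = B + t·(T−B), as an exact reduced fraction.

Work in coordinates with B = (0, 0), C = (1, 0), T = (0, 1).
1. F is the centroid of triangle TCB ⇒ F = (1/3, 1/3)
2. X lies on line TC with TX:XC = -1:3 ⇒ X = (-1/2, 3/2)
3. Z is where the line through F parallel to TB meets line XB ⇒ Z = (1/3, -1)
through X parallel to TZ: direction (1/3, -2); meets BT at M = (0, -3/2)
M = B + t·(T−B) with t = -3/2

t = -3/2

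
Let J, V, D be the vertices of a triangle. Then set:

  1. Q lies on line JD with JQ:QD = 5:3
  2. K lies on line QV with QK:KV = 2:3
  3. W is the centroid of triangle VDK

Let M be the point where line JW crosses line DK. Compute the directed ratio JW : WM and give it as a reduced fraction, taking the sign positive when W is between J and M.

JW:WM = -19/3

Choose coordinates J = (0, 0), V = (1, 0), D = (0, 1).
1. Q lies on line JD with JQ:QD = 5:3 ⇒ Q = (0, 5/8)
2. K lies on line QV with QK:KV = 2:3 ⇒ K = (2/5, 3/8)
3. W is the centroid of triangle VDK ⇒ W = (7/15, 11/24)
line JW meets DK at M = (112/285, 22/57)
W = J + t·(M−J) with t = 19/16, so JW:WM = 19/16:-3/16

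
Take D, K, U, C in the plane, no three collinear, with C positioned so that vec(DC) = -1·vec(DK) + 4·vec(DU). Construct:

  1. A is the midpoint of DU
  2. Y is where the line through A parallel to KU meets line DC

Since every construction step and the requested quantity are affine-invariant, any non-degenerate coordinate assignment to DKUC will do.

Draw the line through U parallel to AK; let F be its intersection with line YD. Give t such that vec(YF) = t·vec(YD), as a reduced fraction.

t = -5/7

Work in coordinates with D = (0, 0), K = (1, 0), U = (0, 1), C = (-1, 4).
1. A is the midpoint of DU ⇒ A = (0, 1/2)
2. Y is where the line through A parallel to KU meets line DC ⇒ Y = (-1/6, 2/3)
through U parallel to AK: direction (1, -1/2); meets YD at F = (-2/7, 8/7)
F = Y + t·(D−Y) with t = -5/7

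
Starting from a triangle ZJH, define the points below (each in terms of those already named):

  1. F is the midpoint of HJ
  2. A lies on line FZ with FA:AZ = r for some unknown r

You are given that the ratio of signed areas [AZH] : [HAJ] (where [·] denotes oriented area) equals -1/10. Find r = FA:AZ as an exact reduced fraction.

Work in coordinates with Z = (0, 0), J = (1, 0), H = (0, 1).
1. F is the midpoint of HJ ⇒ F = (1/2, 1/2)
2. With FA:AZ = r, write λ = r/(r+1) so A = F + λ·(Z−F); A is affine-linear in λ
Every point depending on A is an affine combination of A and λ-independent points, so each such coordinate is linear in λ; the λ² term in each signed area is a multiple of (Z−F)×(Z−F) = 0, so 2·[AZH] and 2·[HAJ] are each linear in λ. Evaluating at λ=0 and λ=1:
  2·[AZH] = 1/2·λ − 1/2,   2·[HAJ] = λ
So [AZH]:[HAJ] = (1/2·λ − 1/2) / (λ). Setting this equal to -1/10:
  1/2·λ − 1/2 = -1/10·(λ)  ⇒  λ = 5/6
Then r = λ/(1−λ) = (5/6)/(1/6) = 5. Check: with r = 5, A = (1/12, 1/12) and [AZH]:[HAJ] = -1/10 as required.

r = 5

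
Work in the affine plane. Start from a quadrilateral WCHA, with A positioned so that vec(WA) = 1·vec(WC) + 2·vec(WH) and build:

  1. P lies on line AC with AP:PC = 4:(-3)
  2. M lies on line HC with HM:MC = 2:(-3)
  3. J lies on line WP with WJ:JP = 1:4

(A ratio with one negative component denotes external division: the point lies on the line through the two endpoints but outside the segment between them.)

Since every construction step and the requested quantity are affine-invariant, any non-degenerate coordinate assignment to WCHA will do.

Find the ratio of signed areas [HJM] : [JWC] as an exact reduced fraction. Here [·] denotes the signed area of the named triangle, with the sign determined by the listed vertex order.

Set W = (0, 0), C = (1, 0), H = (0, 1), A = (1, 2); any affine frame gives the same invariant.
1. P lies on line AC with AP:PC = 4:(-3) ⇒ P = (1, -6)
2. M lies on line HC with HM:MC = 2:(-3) ⇒ M = (-2, 3)
3. J lies on line WP with WJ:JP = 1:4 ⇒ J = (1/5, -6/5)
2·[HJM] = -4, 2·[JWC] = -6/5
[HJM]:[JWC] = -4:-6/5 = 10/3

[HJM]:[JWC] = 10/3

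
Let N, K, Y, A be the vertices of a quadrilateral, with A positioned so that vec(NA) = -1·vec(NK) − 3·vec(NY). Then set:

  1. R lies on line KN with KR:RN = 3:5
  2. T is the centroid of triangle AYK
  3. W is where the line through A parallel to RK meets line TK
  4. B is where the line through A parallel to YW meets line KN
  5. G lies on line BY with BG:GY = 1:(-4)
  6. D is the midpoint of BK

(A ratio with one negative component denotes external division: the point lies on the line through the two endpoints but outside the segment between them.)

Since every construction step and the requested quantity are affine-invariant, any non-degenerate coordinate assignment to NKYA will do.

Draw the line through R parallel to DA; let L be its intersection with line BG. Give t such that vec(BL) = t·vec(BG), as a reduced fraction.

Set N = (0, 0), K = (1, 0), Y = (0, 1), A = (-1, -3); any affine frame gives the same invariant.
1. R lies on line KN with KR:RN = 3:5 ⇒ R = (5/8, 0)
2. T is the centroid of triangle AYK ⇒ T = (0, -2/3)
3. W is where the line through A parallel to RK meets line TK ⇒ W = (-7/2, -3)
4. B is where the line through A parallel to YW meets line KN ⇒ B = (13/8, 0)
5. G lies on line BY with BG:GY = 1:(-4) ⇒ G = (13/6, -1/3)
6. D is the midpoint of BK ⇒ D = (21/16, 0)
through R parallel to DA: direction (-37/16, -3); meets BG at L = (871/920, 48/115)
L = B + t·(G−B) with t = -144/115

t = -144/115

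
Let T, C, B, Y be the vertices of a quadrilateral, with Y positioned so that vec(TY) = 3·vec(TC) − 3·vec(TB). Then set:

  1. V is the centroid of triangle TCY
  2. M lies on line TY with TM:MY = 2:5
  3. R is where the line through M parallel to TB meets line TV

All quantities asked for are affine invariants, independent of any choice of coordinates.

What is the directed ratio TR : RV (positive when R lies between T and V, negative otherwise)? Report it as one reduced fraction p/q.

Work in coordinates with T = (0, 0), C = (1, 0), B = (0, 1), Y = (3, -3).
1. V is the centroid of triangle TCY ⇒ V = (4/3, -1)
2. M lies on line TY with TM:MY = 2:5 ⇒ M = (6/7, -6/7)
3. R is where the line through M parallel to TB meets line TV ⇒ R = (6/7, -9/14)
R = T + t·(V−T) with t = 9/14, so TR:RV = t:(1−t) = 9/14:5/14

TR:RV = 9/5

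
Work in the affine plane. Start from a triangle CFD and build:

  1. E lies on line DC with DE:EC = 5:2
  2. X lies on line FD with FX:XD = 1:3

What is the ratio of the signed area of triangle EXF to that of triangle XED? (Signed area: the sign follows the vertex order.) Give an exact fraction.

[EXF]:[XED] = 1/3

Set C = (0, 0), F = (1, 0), D = (0, 1); any affine frame gives the same invariant.
1. E lies on line DC with DE:EC = 5:2 ⇒ E = (0, 2/7)
2. X lies on line FD with FX:XD = 1:3 ⇒ X = (3/4, 1/4)
2·[EXF] = -5/28, 2·[XED] = -15/28
[EXF]:[XED] = -5/28:-15/28 = 1/3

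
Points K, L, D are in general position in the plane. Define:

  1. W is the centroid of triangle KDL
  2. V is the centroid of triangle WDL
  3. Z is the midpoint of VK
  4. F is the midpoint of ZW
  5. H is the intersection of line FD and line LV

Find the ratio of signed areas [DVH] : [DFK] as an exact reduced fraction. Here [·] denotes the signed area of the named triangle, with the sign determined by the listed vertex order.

Work in coordinates with K = (0, 0), L = (1, 0), D = (0, 1).
1. W is the centroid of triangle KDL ⇒ W = (1/3, 1/3)
2. V is the centroid of triangle WDL ⇒ V = (4/9, 4/9)
3. Z is the midpoint of VK ⇒ Z = (2/9, 2/9)
4. F is the midpoint of ZW ⇒ F = (5/18, 5/18)
5. H is the intersection of line FD and line LV ⇒ H = (1/9, 32/45)
2·[DVH] = -1/15, 2·[DFK] = -5/18
[DVH]:[DFK] = -1/15:-5/18 = 6/25

[DVH]:[DFK] = 6/25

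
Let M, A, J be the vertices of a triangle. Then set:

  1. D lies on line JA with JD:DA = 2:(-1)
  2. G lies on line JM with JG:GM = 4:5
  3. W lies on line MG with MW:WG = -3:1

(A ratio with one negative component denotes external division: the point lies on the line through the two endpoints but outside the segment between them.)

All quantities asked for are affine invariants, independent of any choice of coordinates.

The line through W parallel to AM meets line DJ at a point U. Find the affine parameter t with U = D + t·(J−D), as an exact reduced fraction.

t = 11/12

Assign M = (0, 0), A = (1, 0), J = (0, 1) — the answer is frame-independent, so this choice is without loss of generality.
1. D lies on line JA with JD:DA = 2:(-1) ⇒ D = (2, -1)
2. G lies on line JM with JG:GM = 4:5 ⇒ G = (0, 5/9)
3. W lies on line MG with MW:WG = -3:1 ⇒ W = (0, 5/6)
through W parallel to AM: direction (-1, 0); meets DJ at U = (1/6, 5/6)
U = D + t·(J−D) with t = 11/12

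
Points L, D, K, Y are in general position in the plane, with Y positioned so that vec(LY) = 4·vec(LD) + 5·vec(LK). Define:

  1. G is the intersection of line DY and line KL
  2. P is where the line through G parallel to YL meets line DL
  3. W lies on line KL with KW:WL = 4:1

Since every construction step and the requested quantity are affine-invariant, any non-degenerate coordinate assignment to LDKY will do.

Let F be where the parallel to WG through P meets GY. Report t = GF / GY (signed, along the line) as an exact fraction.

Assign L = (0, 0), D = (1, 0), K = (0, 1), Y = (4, 5) — the answer is frame-independent, so this choice is without loss of generality.
1. G is the intersection of line DY and line KL ⇒ G = (0, -5/3)
2. P is where the line through G parallel to YL meets line DL ⇒ P = (4/3, 0)
3. W lies on line KL with KW:WL = 4:1 ⇒ W = (0, 1/5)
through P parallel to WG: direction (0, -28/15); meets GY at F = (4/3, 5/9)
F = G + t·(Y−G) with t = 1/3

t = 1/3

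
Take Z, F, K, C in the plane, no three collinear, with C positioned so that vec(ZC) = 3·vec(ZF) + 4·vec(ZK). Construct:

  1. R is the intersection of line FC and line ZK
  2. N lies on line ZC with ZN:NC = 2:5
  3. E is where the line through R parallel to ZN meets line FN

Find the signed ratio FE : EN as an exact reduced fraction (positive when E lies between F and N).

Assign Z = (0, 0), F = (1, 0), K = (0, 1), C = (3, 4) — the answer is frame-independent, so this choice is without loss of generality.
1. R is the intersection of line FC and line ZK ⇒ R = (0, -2)
2. N lies on line ZC with ZN:NC = 2:5 ⇒ N = (6/7, 8/7)
3. E is where the line through R parallel to ZN meets line FN ⇒ E = (15/14, -4/7)
E = F + t·(N−F) with t = -1/2, so FE:EN = t:(1−t) = -1/2:3/2

FE:EN = -1/3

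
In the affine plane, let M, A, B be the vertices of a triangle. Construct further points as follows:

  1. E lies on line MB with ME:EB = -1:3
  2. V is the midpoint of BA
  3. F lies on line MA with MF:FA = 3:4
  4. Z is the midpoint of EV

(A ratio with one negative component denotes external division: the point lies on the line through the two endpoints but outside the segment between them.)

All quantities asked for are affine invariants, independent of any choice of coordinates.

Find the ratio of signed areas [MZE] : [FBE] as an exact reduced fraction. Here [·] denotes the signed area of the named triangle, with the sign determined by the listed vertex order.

Work in coordinates with M = (0, 0), A = (1, 0), B = (0, 1).
1. E lies on line MB with ME:EB = -1:3 ⇒ E = (0, -1/2)
2. V is the midpoint of BA ⇒ V = (1/2, 1/2)
3. F lies on line MA with MF:FA = 3:4 ⇒ F = (3/7, 0)
4. Z is the midpoint of EV ⇒ Z = (1/4, 0)
2·[MZE] = -1/8, 2·[FBE] = 9/14
[MZE]:[FBE] = -1/8:9/14 = -7/36

[MZE]:[FBE] = -7/36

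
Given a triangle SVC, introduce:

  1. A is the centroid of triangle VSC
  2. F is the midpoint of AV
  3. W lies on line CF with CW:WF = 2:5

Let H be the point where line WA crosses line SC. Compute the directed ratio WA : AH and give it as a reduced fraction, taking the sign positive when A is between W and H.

WA:AH = -3/7

Assign S = (0, 0), V = (1, 0), C = (0, 1) — the answer is frame-independent, so this choice is without loss of generality.
1. A is the centroid of triangle VSC ⇒ A = (1/3, 1/3)
2. F is the midpoint of AV ⇒ F = (2/3, 1/6)
3. W lies on line CF with CW:WF = 2:5 ⇒ W = (4/21, 16/21)
line WA meets SC at H = (0, 4/3)
A = W + t·(H−W) with t = -3/4, so WA:AH = -3/4:7/4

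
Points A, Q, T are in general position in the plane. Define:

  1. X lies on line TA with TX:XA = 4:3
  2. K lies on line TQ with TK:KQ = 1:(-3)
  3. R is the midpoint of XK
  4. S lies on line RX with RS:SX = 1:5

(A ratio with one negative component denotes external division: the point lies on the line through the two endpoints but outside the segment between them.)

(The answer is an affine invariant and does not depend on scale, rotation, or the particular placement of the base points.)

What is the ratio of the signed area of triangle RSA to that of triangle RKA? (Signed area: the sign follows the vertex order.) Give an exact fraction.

Assign A = (0, 0), Q = (1, 0), T = (0, 1) — the answer is frame-independent, so this choice is without loss of generality.
1. X lies on line TA with TX:XA = 4:3 ⇒ X = (0, 3/7)
2. K lies on line TQ with TK:KQ = 1:(-3) ⇒ K = (-1/2, 3/2)
3. R is the midpoint of XK ⇒ R = (-1/4, 27/28)
4. S lies on line RX with RS:SX = 1:5 ⇒ S = (-5/24, 7/8)
2·[RSA] = -1/56, 2·[RKA] = 3/28
[RSA]:[RKA] = -1/56:3/28 = -1/6

[RSA]:[RKA] = -1/6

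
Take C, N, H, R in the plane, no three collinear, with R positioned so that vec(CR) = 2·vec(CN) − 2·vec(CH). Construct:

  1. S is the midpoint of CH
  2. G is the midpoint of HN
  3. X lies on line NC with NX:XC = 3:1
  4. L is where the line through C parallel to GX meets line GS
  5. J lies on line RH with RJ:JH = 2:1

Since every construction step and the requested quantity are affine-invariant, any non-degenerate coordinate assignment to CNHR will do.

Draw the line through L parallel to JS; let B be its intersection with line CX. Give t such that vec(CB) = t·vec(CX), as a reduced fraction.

Work in coordinates with C = (0, 0), N = (1, 0), H = (0, 1), R = (2, -2).
1. S is the midpoint of CH ⇒ S = (0, 1/2)
2. G is the midpoint of HN ⇒ G = (1/2, 1/2)
3. X lies on line NC with NX:XC = 3:1 ⇒ X = (1/4, 0)
4. L is where the line through C parallel to GX meets line GS ⇒ L = (1/4, 1/2)
5. J lies on line RH with RJ:JH = 2:1 ⇒ J = (2/3, 0)
through L parallel to JS: direction (-2/3, 1/2); meets CX at B = (11/12, 0)
B = C + t·(X−C) with t = 11/3

t = 11/3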